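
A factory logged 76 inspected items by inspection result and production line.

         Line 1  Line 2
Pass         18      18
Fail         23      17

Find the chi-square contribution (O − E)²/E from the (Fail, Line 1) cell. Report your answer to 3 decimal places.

0.094

Row total (Fail) = 40; column total (Line 1) = 41; N = 76.
Expected count E = 40 × 41 / 76 = 21.5789.
Contribution = (O − E)²/E = (23 − 21.5789)² / 21.5789 = 0.094.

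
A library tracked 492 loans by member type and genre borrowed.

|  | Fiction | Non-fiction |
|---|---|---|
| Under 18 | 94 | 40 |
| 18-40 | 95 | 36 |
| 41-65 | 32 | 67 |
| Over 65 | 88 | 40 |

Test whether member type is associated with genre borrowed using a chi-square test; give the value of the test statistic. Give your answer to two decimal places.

49.70

Row totals: 134, 131, 99, 128. Column totals: 309, 183. Grand total N = 492.
Expected counts (row total × column total / N):
  Under 18, Fiction: 134×309/492 = 84.159
  Under 18, Non-fiction: 134×183/492 = 49.841
  18-40, Fiction: 131×309/492 = 82.274
  18-40, Non-fiction: 131×183/492 = 48.726
  41-65, Fiction: 99×309/492 = 62.177
  41-65, Non-fiction: 99×183/492 = 36.823
  Over 65, Fiction: 128×309/492 = 80.390
  Over 65, Non-fiction: 128×183/492 = 47.610
Contributions (O − E)²/E:
  (94 − 84.159)²/84.159 = 1.1507
  (40 − 49.841)²/49.841 = 1.9431
  (95 − 82.274)²/82.274 = 1.9684
  (36 − 48.726)²/48.726 = 3.3237
  (32 − 62.177)²/62.177 = 14.6461
  (67 − 36.823)²/36.823 = 24.7305
  (88 − 80.390)²/80.390 = 0.7204
  (40 − 47.610)²/47.610 = 1.2164
χ² = 1.1507 + 1.9431 + 1.9684 + 3.3237 + 14.6461 + 24.7305 + 0.7204 + 1.2164 = 49.70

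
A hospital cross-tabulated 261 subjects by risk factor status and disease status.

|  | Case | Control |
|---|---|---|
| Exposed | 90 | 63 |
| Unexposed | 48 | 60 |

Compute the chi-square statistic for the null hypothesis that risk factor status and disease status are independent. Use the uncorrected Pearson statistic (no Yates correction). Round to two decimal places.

5.25

Row totals: 153, 108. Column totals: 138, 123. Grand total N = 261.
Expected counts (row total × column total / N):
  Exposed, Case: 153×138/261 = 80.897
  Exposed, Control: 153×123/261 = 72.103
  Unexposed, Case: 108×138/261 = 57.103
  Unexposed, Control: 108×123/261 = 50.897
Contributions (O − E)²/E:
  (90 − 80.897)²/80.897 = 1.0243
  (63 − 72.103)²/72.103 = 1.1493
  (48 − 57.103)²/57.103 = 1.4511
  (60 − 50.897)²/50.897 = 1.6281
χ² = 1.0243 + 1.1493 + 1.4511 + 1.6281 = 5.25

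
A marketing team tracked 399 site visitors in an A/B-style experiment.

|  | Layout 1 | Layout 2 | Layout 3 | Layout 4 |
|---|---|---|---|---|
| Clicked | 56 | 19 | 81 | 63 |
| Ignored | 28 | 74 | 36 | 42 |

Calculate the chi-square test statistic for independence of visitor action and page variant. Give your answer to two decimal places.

60.13

Row totals: 219, 180. Column totals: 84, 93, 117, 105. Grand total N = 399.
Expected counts (row total × column total / N):
  Clicked, Layout 1: 219×84/399 = 46.105
  Clicked, Layout 2: 219×93/399 = 51.045
  Clicked, Layout 3: 219×117/399 = 64.218
  Clicked, Layout 4: 219×105/399 = 57.632
  Ignored, Layout 1: 180×84/399 = 37.895
  Ignored, Layout 2: 180×93/399 = 41.955
  Ignored, Layout 3: 180×117/399 = 52.782
  Ignored, Layout 4: 180×105/399 = 47.368
Contributions (O − E)²/E:
  (56 − 46.105)²/46.105 = 2.1237
  (19 − 51.045)²/51.045 = 20.1172
  (81 − 64.218)²/64.218 = 4.3856
  (63 − 57.632)²/57.632 = 0.5000
  (28 − 37.895)²/37.895 = 2.5837
  (74 − 41.955)²/41.955 = 24.4758
  (36 − 52.782)²/52.782 = 5.3358
  (42 − 47.368)²/47.368 = 0.6083
χ² = 2.1237 + 20.1172 + 4.3856 + 0.5000 + 2.5837 + 24.4758 + 5.3358 + 0.6083 = 60.13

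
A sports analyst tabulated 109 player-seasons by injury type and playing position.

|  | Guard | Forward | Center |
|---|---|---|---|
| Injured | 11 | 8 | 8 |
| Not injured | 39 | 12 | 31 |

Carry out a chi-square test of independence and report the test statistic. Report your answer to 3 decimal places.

Row totals: 27, 82. Column totals: 50, 20, 39. Grand total N = 109.
Expected counts (row total × column total / N):
  Injured, Guard: 27×50/109 = 12.3853
  Injured, Forward: 27×20/109 = 4.9541
  Injured, Center: 27×39/109 = 9.6606
  Not injured, Guard: 82×50/109 = 37.6147
  Not injured, Forward: 82×20/109 = 15.0459
  Not injured, Center: 82×39/109 = 29.3394
Contributions (O − E)²/E:
  (11 − 12.3853)²/12.3853 = 0.1549
  (8 − 4.9541)²/4.9541 = 1.8727
  (8 − 9.6606)²/9.6606 = 0.2854
  (39 − 37.6147)²/37.6147 = 0.0510
  (12 − 15.0459)²/15.0459 = 0.6166
  (31 − 29.3394)²/29.3394 = 0.0940
χ² = 0.1549 + 1.8727 + 0.2854 + 0.0510 + 0.6166 + 0.0940 = 3.075

3.075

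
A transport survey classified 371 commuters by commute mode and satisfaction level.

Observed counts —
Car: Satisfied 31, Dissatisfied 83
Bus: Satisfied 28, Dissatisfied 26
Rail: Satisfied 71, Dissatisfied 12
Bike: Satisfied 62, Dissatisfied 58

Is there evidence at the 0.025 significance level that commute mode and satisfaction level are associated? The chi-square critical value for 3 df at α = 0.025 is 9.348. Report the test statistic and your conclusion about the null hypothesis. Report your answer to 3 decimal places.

Row totals: 114, 54, 83, 120. Column totals: 192, 179. Grand total N = 371.
Expected counts (row total × column total / N):
  Car, Satisfied: 114×192/371 = 58.9973
  Car, Dissatisfied: 114×179/371 = 55.0027
  Bus, Satisfied: 54×192/371 = 27.9461
  Bus, Dissatisfied: 54×179/371 = 26.0539
  Rail, Satisfied: 83×192/371 = 42.9542
  Rail, Dissatisfied: 83×179/371 = 40.0458
  Bike, Satisfied: 120×192/371 = 62.1024
  Bike, Dissatisfied: 120×179/371 = 57.8976
Contributions (O − E)²/E:
  (31 − 58.9973)²/58.9973 = 13.2862
  (83 − 55.0027)²/55.0027 = 14.2511
  (28 − 27.9461)²/27.9461 = 0.0001
  (26 − 26.0539)²/26.0539 = 0.0001
  (71 − 42.9542)²/42.9542 = 18.3118
  (12 − 40.0458)²/40.0458 = 19.6417
  (62 − 62.1024)²/62.1024 = 0.0002
  (58 − 57.8976)²/57.8976 = 0.0002
χ² = 13.2862 + 14.2511 + 0.0001 + 0.0001 + 18.3118 + 19.6417 + 0.0002 + 0.0002 = 65.491
df = (4−1)(2−1) = 3. Since 65.491 > 9.348, reject the null hypothesis of independence at α = 0.025.

65.491; reject H₀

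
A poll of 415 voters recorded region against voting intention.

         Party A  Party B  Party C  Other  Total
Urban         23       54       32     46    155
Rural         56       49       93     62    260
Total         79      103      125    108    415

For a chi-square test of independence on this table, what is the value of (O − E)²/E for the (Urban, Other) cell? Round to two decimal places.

Row total (Urban) = 155; column total (Other) = 108; N = 415.
Expected count E = 155 × 108 / 415 = 40.3373.
Contribution = (O − E)²/E = (46 − 40.3373)² / 40.3373 = 0.79.

0.79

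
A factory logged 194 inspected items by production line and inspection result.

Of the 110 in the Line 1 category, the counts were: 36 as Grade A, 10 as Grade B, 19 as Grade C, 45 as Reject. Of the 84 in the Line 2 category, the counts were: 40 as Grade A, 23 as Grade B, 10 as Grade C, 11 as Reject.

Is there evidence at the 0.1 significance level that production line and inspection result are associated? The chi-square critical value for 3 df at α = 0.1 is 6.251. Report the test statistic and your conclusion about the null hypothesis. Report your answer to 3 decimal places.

25.746; reject H₀

Row totals: 110, 84. Column totals: 76, 33, 29, 56. Grand total N = 194.
Expected counts (row total × column total / N):
  Line 1, Grade A: 110×76/194 = 43.0928
  Line 1, Grade B: 110×33/194 = 18.7113
  Line 1, Grade C: 110×29/194 = 16.4433
  Line 1, Reject: 110×56/194 = 31.7526
  Line 2, Grade A: 84×76/194 = 32.9072
  Line 2, Grade B: 84×33/194 = 14.2887
  Line 2, Grade C: 84×29/194 = 12.5567
  Line 2, Reject: 84×56/194 = 24.2474
Contributions (O − E)²/E:
  (36 − 43.0928)²/43.0928 = 1.1674
  (10 − 18.7113)²/18.7113 = 4.0557
  (19 − 16.4433)²/16.4433 = 0.3975
  (45 − 31.7526)²/31.7526 = 5.5269
  (40 − 32.9072)²/32.9072 = 1.5288
  (23 − 14.2887)²/14.2887 = 5.3110
  (10 − 12.5567)²/12.5567 = 0.5206
  (11 − 24.2474)²/24.2474 = 7.2376
χ² = 1.1674 + 4.0557 + 0.3975 + 5.5269 + 1.5288 + 5.3110 + 0.5206 + 7.2376 = 25.746
df = (2−1)(4−1) = 3. Since 25.746 > 6.251, reject the null hypothesis of independence at α = 0.1.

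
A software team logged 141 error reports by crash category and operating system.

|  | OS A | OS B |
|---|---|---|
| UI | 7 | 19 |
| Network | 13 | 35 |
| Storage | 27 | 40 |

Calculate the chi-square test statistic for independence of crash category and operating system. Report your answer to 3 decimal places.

2.787

Row totals: 26, 48, 67. Column totals: 47, 94. Grand total N = 141.
Expected counts (row total × column total / N):
  UI, OS A: 26×47/141 = 8.6667
  UI, OS B: 26×94/141 = 17.3333
  Network, OS A: 48×47/141 = 16.0000
  Network, OS B: 48×94/141 = 32.0000
  Storage, OS A: 67×47/141 = 22.3333
  Storage, OS B: 67×94/141 = 44.6667
Contributions (O − E)²/E:
  (7 − 8.6667)²/8.6667 = 0.3205
  (19 − 17.3333)²/17.3333 = 0.1603
  (13 − 16.0000)²/16.0000 = 0.5625
  (35 − 32.0000)²/32.0000 = 0.2813
  (27 − 22.3333)²/22.3333 = 0.9751
  (40 − 44.6667)²/44.6667 = 0.4876
χ² = 0.3205 + 0.1603 + 0.5625 + 0.2813 + 0.9751 + 0.4876 = 2.787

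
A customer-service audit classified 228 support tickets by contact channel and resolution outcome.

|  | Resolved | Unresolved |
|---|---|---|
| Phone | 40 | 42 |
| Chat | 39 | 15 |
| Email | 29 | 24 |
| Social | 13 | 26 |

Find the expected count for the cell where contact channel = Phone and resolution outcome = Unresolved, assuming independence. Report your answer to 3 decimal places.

Row total (Phone) = 82; column total (Unresolved) = 107; grand total N = 228.
Expected count = (row total × column total) / N = 82 × 107 / 228 = 38.482.

38.482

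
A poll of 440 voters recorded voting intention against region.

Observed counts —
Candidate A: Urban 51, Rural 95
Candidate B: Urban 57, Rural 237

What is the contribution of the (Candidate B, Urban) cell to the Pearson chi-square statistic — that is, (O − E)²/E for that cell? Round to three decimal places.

Row total (Candidate B) = 294; column total (Urban) = 108; N = 440.
Expected count E = 294 × 108 / 440 = 72.1636.
Contribution = (O − E)²/E = (57 − 72.1636)² / 72.1636 = 3.186.

3.186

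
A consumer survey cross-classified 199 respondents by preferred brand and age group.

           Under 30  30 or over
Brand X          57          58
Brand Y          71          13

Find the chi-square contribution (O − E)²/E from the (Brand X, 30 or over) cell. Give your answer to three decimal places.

7.019

Row total (Brand X) = 115; column total (30 or over) = 71; N = 199.
Expected count E = 115 × 71 / 199 = 41.03015.
Contribution = (O − E)²/E = (58 − 41.03015)² / 41.03015 = 7.019.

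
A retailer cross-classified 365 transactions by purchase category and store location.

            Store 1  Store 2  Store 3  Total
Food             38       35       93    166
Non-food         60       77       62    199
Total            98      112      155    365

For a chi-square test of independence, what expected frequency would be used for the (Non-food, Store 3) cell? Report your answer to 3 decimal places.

Row total (Non-food) = 199; column total (Store 3) = 155; grand total N = 365.
Expected count = (row total × column total) / N = 199 × 155 / 365 = 84.507.

84.507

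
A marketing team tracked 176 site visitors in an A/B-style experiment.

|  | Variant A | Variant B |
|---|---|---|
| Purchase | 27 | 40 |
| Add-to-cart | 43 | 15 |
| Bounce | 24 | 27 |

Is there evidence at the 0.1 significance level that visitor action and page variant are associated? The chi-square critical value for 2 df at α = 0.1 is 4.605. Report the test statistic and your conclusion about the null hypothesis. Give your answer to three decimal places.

15.470; reject H₀

Row totals: 67, 58, 51. Column totals: 94, 82. Grand total N = 176.
Expected counts (row total × column total / N):
  Purchase, Variant A: 67×94/176 = 35.7841
  Purchase, Variant B: 67×82/176 = 31.2159
  Add-to-cart, Variant A: 58×94/176 = 30.9773
  Add-to-cart, Variant B: 58×82/176 = 27.0227
  Bounce, Variant A: 51×94/176 = 27.2386
  Bounce, Variant B: 51×82/176 = 23.7614
Contributions (O − E)²/E:
  (27 − 35.7841)²/35.7841 = 2.1563
  (40 − 31.2159)²/31.2159 = 2.4718
  (43 − 30.9773)²/30.9773 = 4.6662
  (15 − 27.0227)²/27.0227 = 5.3490
  (24 − 27.2386)²/27.2386 = 0.3851
  (27 − 23.7614)²/23.7614 = 0.4414
χ² = 2.1563 + 2.4718 + 4.6662 + 5.3490 + 0.3851 + 0.4414 = 15.470
df = (3−1)(2−1) = 2. Since 15.470 > 4.605, reject the null hypothesis of independence at α = 0.1.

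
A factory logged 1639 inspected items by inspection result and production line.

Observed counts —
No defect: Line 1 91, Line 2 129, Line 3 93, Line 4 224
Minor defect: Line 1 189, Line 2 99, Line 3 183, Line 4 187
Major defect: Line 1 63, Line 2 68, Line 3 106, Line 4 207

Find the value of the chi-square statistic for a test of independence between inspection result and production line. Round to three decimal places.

89.293

Row totals: 537, 658, 444. Column totals: 343, 296, 382, 618. Grand total N = 1639.
Expected counts (row total × column total / N):
  No defect, Line 1: 537×343/1639 = 112.3801
  No defect, Line 2: 537×296/1639 = 96.9811
  No defect, Line 3: 537×382/1639 = 125.1580
  No defect, Line 4: 537×618/1639 = 202.4808
  Minor defect, Line 1: 658×343/1639 = 137.7023
  Minor defect, Line 2: 658×296/1639 = 118.8334
  Minor defect, Line 3: 658×382/1639 = 153.3594
  Minor defect, Line 4: 658×618/1639 = 248.1049
  Major defect, Line 1: 444×343/1639 = 92.9176
  Major defect, Line 2: 444×296/1639 = 80.1855
  Major defect, Line 3: 444×382/1639 = 103.4826
  Major defect, Line 4: 444×618/1639 = 167.4143
Contributions (O − E)²/E:
  (91 − 112.3801)²/112.3801 = 4.0675
  (129 − 96.9811)²/96.9811 = 10.5712
  (93 − 125.1580)²/125.1580 = 8.2627
  (224 − 202.4808)²/202.4808 = 2.2870
  (189 − 137.7023)²/137.7023 = 19.1097
  (99 − 118.8334)²/118.8334 = 3.3102
  (183 − 153.3594)²/153.3594 = 5.7288
  (187 − 248.1049)²/248.1049 = 15.0493
  (63 − 92.9176)²/92.9176 = 9.6329
  (68 − 80.1855)²/80.1855 = 1.8518
  (106 − 103.4826)²/103.4826 = 0.0612
  (207 − 167.4143)²/167.4143 = 9.3602
χ² = 4.0675 + 10.5712 + 8.2627 + 2.2870 + 19.1097 + 3.3102 + 5.7288 + 15.0493 + 9.6329 + 1.8518 + 0.0612 + 9.3602 = 89.293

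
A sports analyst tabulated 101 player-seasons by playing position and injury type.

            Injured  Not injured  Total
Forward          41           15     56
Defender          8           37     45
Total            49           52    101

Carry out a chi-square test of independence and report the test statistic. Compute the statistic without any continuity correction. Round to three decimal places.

30.698

Grand total N = 101.
Expected counts (row total × column total / N):
  Forward, Injured: 56×49/101 = 27.1683
  Forward, Not injured: 56×52/101 = 28.8317
  Defender, Injured: 45×49/101 = 21.8317
  Defender, Not injured: 45×52/101 = 23.1683
Contributions (O − E)²/E:
  (41 − 27.1683)²/27.1683 = 7.0419
  (15 − 28.8317)²/28.8317 = 6.6356
  (8 − 21.8317)²/21.8317 = 8.7632
  (37 − 23.1683)²/23.1683 = 8.2577
χ² = 7.0419 + 6.6356 + 8.7632 + 8.2577 = 30.698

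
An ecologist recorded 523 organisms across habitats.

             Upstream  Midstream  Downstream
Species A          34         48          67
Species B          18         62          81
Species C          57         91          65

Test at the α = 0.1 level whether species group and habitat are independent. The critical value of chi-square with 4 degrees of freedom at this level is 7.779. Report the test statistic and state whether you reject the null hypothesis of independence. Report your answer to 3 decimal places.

Row totals: 149, 161, 213. Column totals: 109, 201, 213. Grand total N = 523.
Expected counts (row total × column total / N):
  Species A, Upstream: 149×109/523 = 31.0535
  Species A, Midstream: 149×201/523 = 57.2639
  Species A, Downstream: 149×213/523 = 60.6826
  Species B, Upstream: 161×109/523 = 33.5545
  Species B, Midstream: 161×201/523 = 61.8757
  Species B, Downstream: 161×213/523 = 65.5698
  Species C, Upstream: 213×109/523 = 44.3920
  Species C, Midstream: 213×201/523 = 81.8604
  Species C, Downstream: 213×213/523 = 86.7476
Contributions (O − E)²/E:
  (34 − 31.0535)²/31.0535 = 0.2796
  (48 − 57.2639)²/57.2639 = 1.4987
  (67 − 60.6826)²/60.6826 = 0.6577
  (18 − 33.5545)²/33.5545 = 7.2104
  (62 − 61.8757)²/61.8757 = 0.0002
  (81 − 65.5698)²/65.5698 = 3.6311
  (57 − 44.3920)²/44.3920 = 3.5809
  (91 − 81.8604)²/81.8604 = 1.0204
  (65 − 86.7476)²/86.7476 = 5.4521
χ² = 0.2796 + 1.4987 + 0.6577 + 7.2104 + 0.0002 + 3.6311 + 3.5809 + 1.0204 + 5.4521 = 23.331
df = (3−1)(3−1) = 4. Since 23.331 > 7.779, reject the null hypothesis of independence at α = 0.1.

23.331; reject H₀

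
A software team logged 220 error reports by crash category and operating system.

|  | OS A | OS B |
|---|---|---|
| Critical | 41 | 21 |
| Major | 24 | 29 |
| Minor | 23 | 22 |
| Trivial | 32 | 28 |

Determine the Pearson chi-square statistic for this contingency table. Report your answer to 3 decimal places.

Row totals: 62, 53, 45, 60. Column totals: 120, 100. Grand total N = 220.
Expected counts (row total × column total / N):
  Critical, OS A: 62×120/220 = 33.8182
  Critical, OS B: 62×100/220 = 28.1818
  Major, OS A: 53×120/220 = 28.9091
  Major, OS B: 53×100/220 = 24.0909
  Minor, OS A: 45×120/220 = 24.5455
  Minor, OS B: 45×100/220 = 20.4545
  Trivial, OS A: 60×120/220 = 32.7273
  Trivial, OS B: 60×100/220 = 27.2727
Contributions (O − E)²/E:
  (41 − 33.8182)²/33.8182 = 1.5252
  (21 − 28.1818)²/28.1818 = 1.8302
  (24 − 28.9091)²/28.9091 = 0.8336
  (29 − 24.0909)²/24.0909 = 1.0003
  (23 − 24.5455)²/24.5455 = 0.0973
  (22 − 20.4545)²/20.4545 = 0.1168
  (32 − 32.7273)²/32.7273 = 0.0162
  (28 − 27.2727)²/27.2727 = 0.0194
χ² = 1.5252 + 1.8302 + 0.8336 + 1.0003 + 0.0973 + 0.1168 + 0.0162 + 0.0194 = 5.439

5.439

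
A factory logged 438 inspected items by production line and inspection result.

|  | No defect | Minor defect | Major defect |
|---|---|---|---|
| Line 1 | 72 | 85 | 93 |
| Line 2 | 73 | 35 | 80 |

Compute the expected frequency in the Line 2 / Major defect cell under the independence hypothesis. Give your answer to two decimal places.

Row total (Line 2) = 188; column total (Major defect) = 173; grand total N = 438.
Expected count = (row total × column total) / N = 188 × 173 / 438 = 74.26.

74.26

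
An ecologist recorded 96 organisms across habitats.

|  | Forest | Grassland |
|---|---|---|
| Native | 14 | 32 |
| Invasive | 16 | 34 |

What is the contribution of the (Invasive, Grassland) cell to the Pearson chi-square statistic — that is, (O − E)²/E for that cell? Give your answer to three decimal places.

Row total (Invasive) = 50; column total (Grassland) = 66; N = 96.
Expected count E = 50 × 66 / 96 = 34.3750.
Contribution = (O − E)²/E = (34 − 34.3750)² / 34.3750 = 0.004.

0.004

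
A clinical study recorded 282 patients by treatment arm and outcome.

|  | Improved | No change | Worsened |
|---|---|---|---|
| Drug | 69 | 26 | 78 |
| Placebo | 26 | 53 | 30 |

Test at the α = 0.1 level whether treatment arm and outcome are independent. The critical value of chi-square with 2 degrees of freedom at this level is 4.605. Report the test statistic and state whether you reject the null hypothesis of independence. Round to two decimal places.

37.43; reject H₀

Row totals: 173, 109. Column totals: 95, 79, 108. Grand total N = 282.
Expected counts (row total × column total / N):
  Drug, Improved: 173×95/282 = 58.280
  Drug, No change: 173×79/282 = 48.465
  Drug, Worsened: 173×108/282 = 66.255
  Placebo, Improved: 109×95/282 = 36.720
  Placebo, No change: 109×79/282 = 30.535
  Placebo, Worsened: 109×108/282 = 41.745
Contributions (O − E)²/E:
  (69 − 58.280)²/58.280 = 1.9718
  (26 − 48.465)²/48.465 = 10.4132
  (78 − 66.255)²/66.255 = 2.0820
  (26 − 36.720)²/36.720 = 3.1296
  (53 − 30.535)²/30.535 = 16.5278
  (30 − 41.745)²/41.745 = 3.3045
χ² = 1.9718 + 10.4132 + 2.0820 + 3.1296 + 16.5278 + 3.3045 = 37.43
df = (2−1)(3−1) = 2. Since 37.43 > 4.605, reject the null hypothesis of independence at α = 0.1.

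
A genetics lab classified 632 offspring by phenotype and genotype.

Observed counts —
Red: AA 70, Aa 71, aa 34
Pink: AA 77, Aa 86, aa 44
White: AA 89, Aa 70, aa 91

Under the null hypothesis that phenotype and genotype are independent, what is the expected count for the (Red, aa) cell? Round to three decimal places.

46.796

Row total (Red) = 175; column total (aa) = 169; grand total N = 632.
Expected count = (row total × column total) / N = 175 × 169 / 632 = 46.796.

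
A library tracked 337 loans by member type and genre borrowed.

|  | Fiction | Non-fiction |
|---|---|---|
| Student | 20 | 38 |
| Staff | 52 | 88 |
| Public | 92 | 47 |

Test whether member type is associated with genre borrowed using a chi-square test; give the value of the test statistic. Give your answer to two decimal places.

29.19

Row totals: 58, 140, 139. Column totals: 164, 173. Grand total N = 337.
Expected counts (row total × column total / N):
  Student, Fiction: 58×164/337 = 28.226
  Student, Non-fiction: 58×173/337 = 29.774
  Staff, Fiction: 140×164/337 = 68.131
  Staff, Non-fiction: 140×173/337 = 71.869
  Public, Fiction: 139×164/337 = 67.644
  Public, Non-fiction: 139×173/337 = 71.356
Contributions (O − E)²/E:
  (20 − 28.226)²/28.226 = 2.3973
  (38 − 29.774)²/29.774 = 2.2727
  (52 − 68.131)²/68.131 = 3.8192
  (88 − 71.869)²/71.869 = 3.6206
  (92 − 67.644)²/67.644 = 8.7697
  (47 − 71.356)²/71.356 = 8.3135
χ² = 2.3973 + 2.2727 + 3.8192 + 3.6206 + 8.7697 + 8.3135 = 29.19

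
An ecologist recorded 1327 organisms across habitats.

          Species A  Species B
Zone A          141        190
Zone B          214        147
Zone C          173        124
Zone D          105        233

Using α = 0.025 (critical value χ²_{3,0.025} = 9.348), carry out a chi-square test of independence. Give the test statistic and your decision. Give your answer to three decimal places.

73.598; reject H₀

Row totals: 331, 361, 297, 338. Column totals: 633, 694. Grand total N = 1327.
Expected counts (row total × column total / N):
  Zone A, Species A: 331×633/1327 = 157.8922
  Zone A, Species B: 331×694/1327 = 173.1078
  Zone B, Species A: 361×633/1327 = 172.2027
  Zone B, Species B: 361×694/1327 = 188.7973
  Zone C, Species A: 297×633/1327 = 141.6737
  Zone C, Species B: 297×694/1327 = 155.3263
  Zone D, Species A: 338×633/1327 = 161.2313
  Zone D, Species B: 338×694/1327 = 176.7687
Contributions (O − E)²/E:
  (141 − 157.8922)²/157.8922 = 1.8072
  (190 − 173.1078)²/173.1078 = 1.6484
  (214 − 172.2027)²/172.2027 = 10.1451
  (147 − 188.7973)²/188.7973 = 9.2534
  (173 − 141.6737)²/141.6737 = 6.9267
  (124 − 155.3263)²/155.3263 = 6.3179
  (105 − 161.2313)²/161.2313 = 19.6113
  (233 − 176.7687)²/176.7687 = 17.8876
χ² = 1.8072 + 1.6484 + 10.1451 + 9.2534 + 6.9267 + 6.3179 + 19.6113 + 17.8876 = 73.598
df = (4−1)(2−1) = 3. Since 73.598 > 9.348, reject the null hypothesis of independence at α = 0.025.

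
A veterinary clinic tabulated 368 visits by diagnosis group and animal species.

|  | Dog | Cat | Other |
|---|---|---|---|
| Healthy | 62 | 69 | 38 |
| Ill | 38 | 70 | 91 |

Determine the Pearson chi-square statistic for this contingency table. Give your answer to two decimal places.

25.26

Row totals: 169, 199. Column totals: 100, 139, 129. Grand total N = 368.
Expected counts (row total × column total / N):
  Healthy, Dog: 169×100/368 = 45.924
  Healthy, Cat: 169×139/368 = 63.834
  Healthy, Other: 169×129/368 = 59.242
  Ill, Dog: 199×100/368 = 54.076
  Ill, Cat: 199×139/368 = 75.166
  Ill, Other: 199×129/368 = 69.758
Contributions (O − E)²/E:
  (62 − 45.924)²/45.924 = 5.6275
  (69 − 63.834)²/63.834 = 0.4181
  (38 − 59.242)²/59.242 = 7.6166
  (38 − 54.076)²/54.076 = 4.7792
  (70 − 75.166)²/75.166 = 0.3550
  (91 − 69.758)²/69.758 = 6.4684
χ² = 5.6275 + 0.4181 + 7.6166 + 4.7792 + 0.3550 + 6.4684 = 25.26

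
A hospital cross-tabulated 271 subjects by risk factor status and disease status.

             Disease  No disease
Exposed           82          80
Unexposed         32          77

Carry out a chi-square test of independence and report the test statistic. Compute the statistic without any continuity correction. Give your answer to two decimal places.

12.08

Row totals: 162, 109. Column totals: 114, 157. Grand total N = 271.
Expected counts (row total × column total / N):
  Exposed, Disease: 162×114/271 = 68.148
  Exposed, No disease: 162×157/271 = 93.852
  Unexposed, Disease: 109×114/271 = 45.852
  Unexposed, No disease: 109×157/271 = 63.148
Contributions (O − E)²/E:
  (82 − 68.148)²/68.148 = 2.8156
  (80 − 93.852)²/93.852 = 2.0445
  (32 − 45.852)²/45.852 = 4.1847
  (77 − 63.148)²/63.148 = 3.0385
χ² = 2.8156 + 2.0445 + 4.1847 + 3.0385 = 12.08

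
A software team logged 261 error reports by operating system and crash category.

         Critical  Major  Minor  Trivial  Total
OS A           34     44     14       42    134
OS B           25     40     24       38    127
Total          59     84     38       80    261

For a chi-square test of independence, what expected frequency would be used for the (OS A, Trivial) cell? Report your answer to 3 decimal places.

Row total (OS A) = 134; column total (Trivial) = 80; grand total N = 261.
Expected count = (row total × column total) / N = 134 × 80 / 261 = 41.073.

41.073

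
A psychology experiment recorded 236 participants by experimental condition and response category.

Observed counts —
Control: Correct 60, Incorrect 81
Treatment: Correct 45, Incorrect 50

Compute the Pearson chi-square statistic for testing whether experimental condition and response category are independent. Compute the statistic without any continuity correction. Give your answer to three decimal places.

Row totals: 141, 95. Column totals: 105, 131. Grand total N = 236.
Expected counts (row total × column total / N):
  Control, Correct: 141×105/236 = 62.7331
  Control, Incorrect: 141×131/236 = 78.2669
  Treatment, Correct: 95×105/236 = 42.2669
  Treatment, Incorrect: 95×131/236 = 52.7331
Contributions (O − E)²/E:
  (60 − 62.7331)²/62.7331 = 0.1191
  (81 − 78.2669)²/78.2669 = 0.0954
  (45 − 42.2669)²/42.2669 = 0.1767
  (50 − 52.7331)²/52.7331 = 0.1417
χ² = 0.1191 + 0.0954 + 0.1767 + 0.1417 = 0.533

0.533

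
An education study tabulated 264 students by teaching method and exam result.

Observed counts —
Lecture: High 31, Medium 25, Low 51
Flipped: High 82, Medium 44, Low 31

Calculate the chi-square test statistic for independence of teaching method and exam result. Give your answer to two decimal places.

Row totals: 107, 157. Column totals: 113, 69, 82. Grand total N = 264.
Expected counts (row total × column total / N):
  Lecture, High: 107×113/264 = 45.799
  Lecture, Medium: 107×69/264 = 27.966
  Lecture, Low: 107×82/264 = 33.235
  Flipped, High: 157×113/264 = 67.201
  Flipped, Medium: 157×69/264 = 41.034
  Flipped, Low: 157×82/264 = 48.765
Contributions (O − E)²/E:
  (31 − 45.799)²/45.799 = 4.7820
  (25 − 27.966)²/27.966 = 0.3146
  (51 − 33.235)²/33.235 = 9.4959
  (82 − 67.201)²/67.201 = 3.2590
  (44 − 41.034)²/41.034 = 0.2144
  (31 − 48.765)²/48.765 = 6.4718
χ² = 4.7820 + 0.3146 + 9.4959 + 3.2590 + 0.2144 + 6.4718 = 24.54

24.54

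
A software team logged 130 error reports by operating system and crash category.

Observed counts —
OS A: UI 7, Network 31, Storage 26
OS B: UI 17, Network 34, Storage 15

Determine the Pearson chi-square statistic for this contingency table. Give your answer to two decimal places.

7.23

Row totals: 64, 66. Column totals: 24, 65, 41. Grand total N = 130.
Expected counts (row total × column total / N):
  OS A, UI: 64×24/130 = 11.815
  OS A, Network: 64×65/130 = 32.000
  OS A, Storage: 64×41/130 = 20.185
  OS B, UI: 66×24/130 = 12.185
  OS B, Network: 66×65/130 = 33.000
  OS B, Storage: 66×41/130 = 20.815
Contributions (O − E)²/E:
  (7 − 11.815)²/11.815 = 1.9623
  (31 − 32.000)²/32.000 = 0.0313
  (26 − 20.185)²/20.185 = 1.6752
  (17 − 12.185)²/12.185 = 1.9027
  (34 − 33.000)²/33.000 = 0.0303
  (15 − 20.815)²/20.815 = 1.6245
χ² = 1.9623 + 0.0313 + 1.6752 + 1.9027 + 0.0303 + 1.6245 = 7.23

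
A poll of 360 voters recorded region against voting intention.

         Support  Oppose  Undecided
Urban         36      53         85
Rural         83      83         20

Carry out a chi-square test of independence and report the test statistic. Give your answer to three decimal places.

Row totals: 174, 186. Column totals: 119, 136, 105. Grand total N = 360.
Expected counts (row total × column total / N):
  Urban, Support: 174×119/360 = 57.5167
  Urban, Oppose: 174×136/360 = 65.7333
  Urban, Undecided: 174×105/360 = 50.7500
  Rural, Support: 186×119/360 = 61.4833
  Rural, Oppose: 186×136/360 = 70.2667
  Rural, Undecided: 186×105/360 = 54.2500
Contributions (O − E)²/E:
  (36 − 57.5167)²/57.5167 = 8.0493
  (53 − 65.7333)²/65.7333 = 2.4666
  (85 − 50.7500)²/50.7500 = 23.1145
  (83 − 61.4833)²/61.4833 = 7.5300
  (83 − 70.2667)²/70.2667 = 2.3075
  (20 − 54.2500)²/54.2500 = 21.6233
χ² = 8.0493 + 2.4666 + 23.1145 + 7.5300 + 2.3075 + 21.6233 = 65.091

65.091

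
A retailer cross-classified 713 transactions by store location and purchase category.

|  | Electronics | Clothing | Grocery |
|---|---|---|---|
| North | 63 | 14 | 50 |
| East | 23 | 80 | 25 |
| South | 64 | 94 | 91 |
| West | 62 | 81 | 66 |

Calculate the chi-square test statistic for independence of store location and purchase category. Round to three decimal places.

Row totals: 127, 128, 249, 209. Column totals: 212, 269, 232. Grand total N = 713.
Expected counts (row total × column total / N):
  North, Electronics: 127×212/713 = 37.7616
  North, Clothing: 127×269/713 = 47.9144
  North, Grocery: 127×232/713 = 41.3240
  East, Electronics: 128×212/713 = 38.0589
  East, Clothing: 128×269/713 = 48.2917
  East, Grocery: 128×232/713 = 41.6494
  South, Electronics: 249×212/713 = 74.0365
  South, Clothing: 249×269/713 = 93.9425
  South, Grocery: 249×232/713 = 81.0210
  West, Electronics: 209×212/713 = 62.1431
  West, Clothing: 209×269/713 = 78.8513
  West, Grocery: 209×232/713 = 68.0056
Contributions (O − E)²/E:
  (63 − 37.7616)²/37.7616 = 16.8684
  (14 − 47.9144)²/47.9144 = 24.0050
  (50 − 41.3240)²/41.3240 = 1.8215
  (23 − 38.0589)²/38.0589 = 5.9584
  (80 − 48.2917)²/48.2917 = 20.8196
  (25 − 41.6494)²/41.6494 = 6.6556
  (64 − 74.0365)²/74.0365 = 1.3606
  (94 − 93.9425)²/93.9425 = 0.0000
  (91 − 81.0210)²/81.0210 = 1.2291
  (62 − 62.1431)²/62.1431 = 0.0003
  (81 − 78.8513)²/78.8513 = 0.0586
  (66 − 68.0056)²/68.0056 = 0.0591
χ² = 16.8684 + 24.0050 + 1.8215 + 5.9584 + 20.8196 + 6.6556 + 1.3606 + 0.0000 + 1.2291 + 0.0003 + 0.0586 + 0.0591 = 78.836

78.836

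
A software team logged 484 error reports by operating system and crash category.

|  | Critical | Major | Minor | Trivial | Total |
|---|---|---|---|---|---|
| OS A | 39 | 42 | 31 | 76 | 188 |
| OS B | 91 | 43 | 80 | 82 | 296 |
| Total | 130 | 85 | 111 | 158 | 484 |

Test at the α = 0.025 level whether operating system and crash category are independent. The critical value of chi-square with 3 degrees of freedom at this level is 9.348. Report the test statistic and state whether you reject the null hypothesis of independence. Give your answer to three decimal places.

19.544; reject H₀

Grand total N = 484.
Expected counts (row total × column total / N):
  OS A, Critical: 188×130/484 = 50.4959
  OS A, Major: 188×85/484 = 33.0165
  OS A, Minor: 188×111/484 = 43.1157
  OS A, Trivial: 188×158/484 = 61.3719
  OS B, Critical: 296×130/484 = 79.5041
  OS B, Major: 296×85/484 = 51.9835
  OS B, Minor: 296×111/484 = 67.8843
  OS B, Trivial: 296×158/484 = 96.6281
Contributions (O − E)²/E:
  (39 − 50.4959)²/50.4959 = 2.6172
  (42 − 33.0165)²/33.0165 = 2.4443
  (31 − 43.1157)²/43.1157 = 3.4046
  (76 − 61.3719)²/61.3719 = 3.4866
  (91 − 79.5041)²/79.5041 = 1.6623
  (43 − 51.9835)²/51.9835 = 1.5525
  (80 − 67.8843)²/67.8843 = 2.1624
  (82 − 96.6281)²/96.6281 = 2.2145
χ² = 2.6172 + 2.4443 + 3.4046 + 3.4866 + 1.6623 + 1.5525 + 2.1624 + 2.2145 = 19.544
df = (2−1)(4−1) = 3. Since 19.544 > 9.348, reject the null hypothesis of independence at α = 0.025.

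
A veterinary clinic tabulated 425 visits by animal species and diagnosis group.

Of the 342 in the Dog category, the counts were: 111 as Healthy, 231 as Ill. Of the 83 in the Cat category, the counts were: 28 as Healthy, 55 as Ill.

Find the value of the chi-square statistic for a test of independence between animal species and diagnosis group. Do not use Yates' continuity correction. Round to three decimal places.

Row totals: 342, 83. Column totals: 139, 286. Grand total N = 425.
Expected counts (row total × column total / N):
  Dog, Healthy: 342×139/425 = 111.8541
  Dog, Ill: 342×286/425 = 230.1459
  Cat, Healthy: 83×139/425 = 27.1459
  Cat, Ill: 83×286/425 = 55.8541
Contributions (O − E)²/E:
  (111 − 111.8541)²/111.8541 = 0.0065
  (231 − 230.1459)²/230.1459 = 0.0032
  (28 − 27.1459)²/27.1459 = 0.0269
  (55 − 55.8541)²/55.8541 = 0.0131
χ² = 0.0065 + 0.0032 + 0.0269 + 0.0131 = 0.050

0.050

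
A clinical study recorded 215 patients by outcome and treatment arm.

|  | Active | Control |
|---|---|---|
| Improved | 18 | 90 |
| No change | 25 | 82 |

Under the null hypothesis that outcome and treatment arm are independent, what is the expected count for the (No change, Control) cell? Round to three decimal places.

85.600

Row total (No change) = 107; column total (Control) = 172; grand total N = 215.
Expected count = (row total × column total) / N = 107 × 172 / 215 = 85.600.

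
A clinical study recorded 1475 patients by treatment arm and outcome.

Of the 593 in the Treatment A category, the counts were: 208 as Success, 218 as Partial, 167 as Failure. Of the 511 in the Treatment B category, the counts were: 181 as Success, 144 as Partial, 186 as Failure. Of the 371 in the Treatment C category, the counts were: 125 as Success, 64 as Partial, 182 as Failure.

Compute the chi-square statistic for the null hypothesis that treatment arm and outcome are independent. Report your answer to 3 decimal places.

Row totals: 593, 511, 371. Column totals: 514, 426, 535. Grand total N = 1475.
Expected counts (row total × column total / N):
  Treatment A, Success: 593×514/1475 = 206.6454
  Treatment A, Partial: 593×426/1475 = 171.2664
  Treatment A, Failure: 593×535/1475 = 215.0881
  Treatment B, Success: 511×514/1475 = 178.0705
  Treatment B, Partial: 511×426/1475 = 147.5837
  Treatment B, Failure: 511×535/1475 = 185.3458
  Treatment C, Success: 371×514/1475 = 129.2841
  Treatment C, Partial: 371×426/1475 = 107.1498
  Treatment C, Failure: 371×535/1475 = 134.5661
Contributions (O − E)²/E:
  (208 − 206.6454)²/206.6454 = 0.0089
  (218 − 171.2664)²/171.2664 = 12.7522
  (167 − 215.0881)²/215.0881 = 10.7512
  (181 − 178.0705)²/178.0705 = 0.0482
  (144 − 147.5837)²/147.5837 = 0.0870
  (186 − 185.3458)²/185.3458 = 0.0023
  (125 − 129.2841)²/129.2841 = 0.1420
  (64 − 107.1498)²/107.1498 = 17.3767
  (182 − 134.5661)²/134.5661 = 16.7202
χ² = 0.0089 + 12.7522 + 10.7512 + 0.0482 + 0.0870 + 0.0023 + 0.1420 + 17.3767 + 16.7202 = 57.889

57.889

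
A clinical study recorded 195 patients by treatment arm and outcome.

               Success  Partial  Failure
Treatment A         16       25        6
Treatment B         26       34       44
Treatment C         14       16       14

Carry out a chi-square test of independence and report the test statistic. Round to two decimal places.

13.34

Row totals: 47, 104, 44. Column totals: 56, 75, 64. Grand total N = 195.
Expected counts (row total × column total / N):
  Treatment A, Success: 47×56/195 = 13.497
  Treatment A, Partial: 47×75/195 = 18.077
  Treatment A, Failure: 47×64/195 = 15.426
  Treatment B, Success: 104×56/195 = 29.867
  Treatment B, Partial: 104×75/195 = 40.000
  Treatment B, Failure: 104×64/195 = 34.133
  Treatment C, Success: 44×56/195 = 12.636
  Treatment C, Partial: 44×75/195 = 16.923
  Treatment C, Failure: 44×64/195 = 14.441
Contributions (O − E)²/E:
  (16 − 13.497)²/13.497 = 0.4642
  (25 − 18.077)²/18.077 = 2.6513
  (6 − 15.426)²/15.426 = 5.7597
  (26 − 29.867)²/29.867 = 0.5007
  (34 − 40.000)²/40.000 = 0.9000
  (44 − 34.133)²/34.133 = 2.8523
  (14 − 12.636)²/12.636 = 0.1472
  (16 − 16.923)²/16.923 = 0.0503
  (14 − 14.441)²/14.441 = 0.0135
χ² = 0.4642 + 2.6513 + 5.7597 + 0.5007 + 0.9000 + 2.8523 + 0.1472 + 0.0503 + 0.0135 = 13.34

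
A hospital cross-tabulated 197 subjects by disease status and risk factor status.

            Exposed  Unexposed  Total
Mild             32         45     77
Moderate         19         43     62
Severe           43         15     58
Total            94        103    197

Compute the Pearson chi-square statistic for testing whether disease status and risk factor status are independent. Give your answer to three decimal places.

Grand total N = 197.
Expected counts (row total × column total / N):
  Mild, Exposed: 77×94/197 = 36.7411
  Mild, Unexposed: 77×103/197 = 40.2589
  Moderate, Exposed: 62×94/197 = 29.5838
  Moderate, Unexposed: 62×103/197 = 32.4162
  Severe, Exposed: 58×94/197 = 27.6751
  Severe, Unexposed: 58×103/197 = 30.3249
Contributions (O − E)²/E:
  (32 − 36.7411)²/36.7411 = 0.6118
  (45 − 40.2589)²/40.2589 = 0.5583
  (19 − 29.5838)²/29.5838 = 3.7864
  (43 − 32.4162)²/32.4162 = 3.4556
  (43 − 27.6751)²/27.6751 = 8.4861
  (15 − 30.3249)²/30.3249 = 7.7445
χ² = 0.6118 + 0.5583 + 3.7864 + 3.4556 + 8.4861 + 7.7445 = 24.643

24.643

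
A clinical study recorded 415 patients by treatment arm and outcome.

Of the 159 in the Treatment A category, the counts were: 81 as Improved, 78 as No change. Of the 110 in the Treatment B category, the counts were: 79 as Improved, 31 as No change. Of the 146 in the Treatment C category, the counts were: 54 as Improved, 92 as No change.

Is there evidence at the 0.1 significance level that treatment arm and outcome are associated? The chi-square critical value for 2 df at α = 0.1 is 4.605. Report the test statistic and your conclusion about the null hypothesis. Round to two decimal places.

Row totals: 159, 110, 146. Column totals: 214, 201. Grand total N = 415.
Expected counts (row total × column total / N):
  Treatment A, Improved: 159×214/415 = 81.990
  Treatment A, No change: 159×201/415 = 77.010
  Treatment B, Improved: 110×214/415 = 56.723
  Treatment B, No change: 110×201/415 = 53.277
  Treatment C, Improved: 146×214/415 = 75.287
  Treatment C, No change: 146×201/415 = 70.713
Contributions (O − E)²/E:
  (81 − 81.990)²/81.990 = 0.0120
  (78 − 77.010)²/77.010 = 0.0127
  (79 − 56.723)²/56.723 = 8.7489
  (31 − 53.277)²/53.277 = 9.3148
  (54 − 75.287)²/75.287 = 6.0188
  (92 − 70.713)²/70.713 = 6.4081
χ² = 0.0120 + 0.0127 + 8.7489 + 9.3148 + 6.0188 + 6.4081 = 30.52
df = (3−1)(2−1) = 2. Since 30.52 > 4.605, reject the null hypothesis of independence at α = 0.1.

30.52; reject H₀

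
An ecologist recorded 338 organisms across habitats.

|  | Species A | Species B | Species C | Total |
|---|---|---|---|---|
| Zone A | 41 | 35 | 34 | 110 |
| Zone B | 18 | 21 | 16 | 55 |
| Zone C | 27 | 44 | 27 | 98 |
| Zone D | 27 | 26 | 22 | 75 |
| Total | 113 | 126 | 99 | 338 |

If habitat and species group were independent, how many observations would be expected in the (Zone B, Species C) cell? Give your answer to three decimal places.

16.109

Row total (Zone B) = 55; column total (Species C) = 99; grand total N = 338.
Expected count = (row total × column total) / N = 55 × 99 / 338 = 16.109.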